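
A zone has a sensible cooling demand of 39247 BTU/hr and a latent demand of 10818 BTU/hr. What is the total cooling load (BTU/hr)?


Qt = 39247 + 10818 = 50065 BTU/hr

50065 BTU/hr


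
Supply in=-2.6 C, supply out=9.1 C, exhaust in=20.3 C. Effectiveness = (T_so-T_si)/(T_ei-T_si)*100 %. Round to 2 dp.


eff = (9.1-(-2.6))/(20.3-(-2.6))*100 = 51.09 %

51.09 %


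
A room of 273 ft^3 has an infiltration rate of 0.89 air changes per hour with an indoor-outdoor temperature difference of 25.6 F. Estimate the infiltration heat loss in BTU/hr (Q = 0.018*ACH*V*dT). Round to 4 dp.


Q = 0.018 * 0.89 * 273 * 25.6 = 111.9606 BTU/hr

111.9606 BTU/hr


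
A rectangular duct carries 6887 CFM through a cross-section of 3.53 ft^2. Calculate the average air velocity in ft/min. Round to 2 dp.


V = 6887 / 3.53 = 1950.99 ft/min

1950.99 ft/min


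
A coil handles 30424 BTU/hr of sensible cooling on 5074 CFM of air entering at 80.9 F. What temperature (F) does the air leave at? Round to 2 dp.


dT = 30424/(1.08*5074) = 5.5519
T_leave = 80.9 - 5.5519 = 75.35 F

75.35 F


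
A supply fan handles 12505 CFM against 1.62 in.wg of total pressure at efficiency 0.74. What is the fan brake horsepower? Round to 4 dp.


BHP = 12505 * 1.62 / (6356 * 0.74) = 4.3071 hp

4.3071 hp


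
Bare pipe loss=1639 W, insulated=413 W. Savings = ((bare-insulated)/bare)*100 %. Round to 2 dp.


Savings = ((1639-413)/1639)*100 = 74.80 %

74.80 %


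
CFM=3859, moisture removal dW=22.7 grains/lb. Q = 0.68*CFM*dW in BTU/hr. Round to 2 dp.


Q = 0.68 * 3859 * 22.7 = 59567.52 BTU/hr

59567.52 BTU/hr


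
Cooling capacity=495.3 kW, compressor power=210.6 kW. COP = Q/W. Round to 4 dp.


COP = 495.3 / 210.6 = 2.3519

2.3519


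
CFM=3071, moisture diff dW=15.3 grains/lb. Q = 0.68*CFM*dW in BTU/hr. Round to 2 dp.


Q = 0.68 * 3071 * 15.3 = 31950.68 BTU/hr

31950.68 BTU/hr


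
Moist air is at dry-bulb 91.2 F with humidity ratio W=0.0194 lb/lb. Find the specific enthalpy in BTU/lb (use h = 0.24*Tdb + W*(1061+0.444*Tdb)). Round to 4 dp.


h = 0.24*91.2 + 0.0194*(1061+0.444*91.2) = 43.2570 BTU/lb

43.2570 BTU/lb


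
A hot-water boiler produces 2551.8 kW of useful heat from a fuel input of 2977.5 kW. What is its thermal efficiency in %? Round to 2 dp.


eta = (2551.8/2977.5)*100 = 85.70 %

85.70 %


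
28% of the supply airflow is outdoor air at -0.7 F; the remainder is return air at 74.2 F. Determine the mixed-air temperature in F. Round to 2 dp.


T_mix = 0.28*(-0.7) + 0.72*74.2 = 53.23 F

53.23 F


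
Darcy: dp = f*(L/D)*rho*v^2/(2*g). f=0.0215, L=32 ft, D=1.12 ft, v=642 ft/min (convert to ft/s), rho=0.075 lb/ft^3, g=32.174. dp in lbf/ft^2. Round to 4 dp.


v_fps = 642/60 = 10.7 ft/s
dp = 0.0215*(32/1.12)*0.075*10.7^2/(2*32.174) = 0.0820 lbf/ft^2

0.0820 lbf/ft^2


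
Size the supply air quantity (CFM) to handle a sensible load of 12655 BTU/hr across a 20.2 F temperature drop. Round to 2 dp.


CFM = 12655 / (1.08 * 20.2) = 580.08

580.08 CFM


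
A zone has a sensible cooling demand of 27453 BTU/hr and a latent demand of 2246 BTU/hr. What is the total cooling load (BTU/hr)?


Qt = 27453 + 2246 = 29699 BTU/hr

29699 BTU/hr


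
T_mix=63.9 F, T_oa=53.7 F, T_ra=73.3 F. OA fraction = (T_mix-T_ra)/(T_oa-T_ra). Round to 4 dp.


frac = (63.9 - 73.3) / (53.7 - 73.3) = 0.4796

0.4796


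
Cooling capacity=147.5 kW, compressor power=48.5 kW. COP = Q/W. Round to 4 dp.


COP = 147.5 / 48.5 = 3.0412

3.0412


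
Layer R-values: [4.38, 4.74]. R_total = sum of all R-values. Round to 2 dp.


R_total = 4.38 + 4.74 = 9.12

9.12


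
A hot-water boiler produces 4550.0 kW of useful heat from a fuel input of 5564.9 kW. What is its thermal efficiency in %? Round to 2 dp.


eta = (4550.0/5564.9)*100 = 81.76 %

81.76 %


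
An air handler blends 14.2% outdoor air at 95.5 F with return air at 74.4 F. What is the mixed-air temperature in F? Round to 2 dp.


T_mix = 74.4 + (14.2/100)*(95.5-74.4) = 77.40 F

77.40 F


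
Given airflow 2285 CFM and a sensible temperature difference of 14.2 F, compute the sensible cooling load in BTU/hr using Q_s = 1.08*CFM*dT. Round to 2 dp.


Q = 1.08 * 2285 * 14.2 = 35042.76 BTU/hr

35042.76 BTU/hr


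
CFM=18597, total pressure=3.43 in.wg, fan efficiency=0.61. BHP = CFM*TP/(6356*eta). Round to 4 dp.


BHP = 18597 * 3.43 / (6356 * 0.61) = 16.4522 hp

16.4522 hp


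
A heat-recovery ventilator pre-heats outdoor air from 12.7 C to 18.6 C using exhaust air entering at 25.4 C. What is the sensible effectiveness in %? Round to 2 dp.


eff = (18.6-12.7)/(25.4-12.7)*100 = 46.46 %

46.46 %


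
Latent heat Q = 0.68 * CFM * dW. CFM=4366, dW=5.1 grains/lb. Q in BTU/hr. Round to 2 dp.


Q = 0.68 * 4366 * 5.1 = 15141.29 BTU/hr

15141.29 BTU/hr


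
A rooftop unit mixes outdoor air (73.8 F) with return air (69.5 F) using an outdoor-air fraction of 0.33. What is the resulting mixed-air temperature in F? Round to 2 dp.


T_mix = 0.33*73.8 + 0.67*69.5 = 70.92 F

70.92 F


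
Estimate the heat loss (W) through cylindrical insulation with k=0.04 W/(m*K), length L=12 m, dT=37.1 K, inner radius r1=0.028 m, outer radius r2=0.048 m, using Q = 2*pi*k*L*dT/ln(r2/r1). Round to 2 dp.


Q = 2*pi*0.04*12*37.1/ln(0.048/0.028) = 207.59 W

207.59 W


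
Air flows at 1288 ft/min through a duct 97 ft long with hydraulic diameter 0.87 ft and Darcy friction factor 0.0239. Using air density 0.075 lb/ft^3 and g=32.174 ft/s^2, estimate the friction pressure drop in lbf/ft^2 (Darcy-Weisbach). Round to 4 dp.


v_fps = 1288/60 = 21.4667 ft/s
dp = 0.0239*(97/0.87)*0.075*21.4667^2/(2*32.174) = 1.4312 lbf/ft^2

1.4312 lbf/ft^2


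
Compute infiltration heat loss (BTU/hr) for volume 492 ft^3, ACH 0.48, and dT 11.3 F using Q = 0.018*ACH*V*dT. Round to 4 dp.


Q = 0.018 * 0.48 * 492 * 11.3 = 48.0349 BTU/hr

48.0349 BTU/hr


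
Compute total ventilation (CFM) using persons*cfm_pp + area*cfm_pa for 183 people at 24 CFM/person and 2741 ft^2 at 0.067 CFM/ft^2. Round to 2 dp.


Total = 183*24 + 2741*0.067 = 4575.65 CFM

4575.65 CFM


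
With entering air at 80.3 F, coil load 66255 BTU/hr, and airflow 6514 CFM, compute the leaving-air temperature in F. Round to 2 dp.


dT = 66255/(1.08*6514) = 9.4177
T_leave = 80.3 - 9.4177 = 70.88 F

70.88 F


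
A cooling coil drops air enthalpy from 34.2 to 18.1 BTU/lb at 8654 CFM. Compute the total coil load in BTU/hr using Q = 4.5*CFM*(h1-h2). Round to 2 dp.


Q = 4.5 * 8654 * (34.2 - 18.1) = 626982.30 BTU/hr

626982.30 BTU/hr


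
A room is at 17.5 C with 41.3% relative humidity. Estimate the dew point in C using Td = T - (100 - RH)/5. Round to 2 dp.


Td = 17.5 - (100-41.3)/5 = 5.76 C

5.76 C


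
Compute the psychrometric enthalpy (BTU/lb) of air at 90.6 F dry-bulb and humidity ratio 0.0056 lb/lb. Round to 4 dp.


h = 0.24*90.6 + 0.0056*(1061+0.444*90.6) = 27.9109 BTU/lb

27.9109 BTU/lb


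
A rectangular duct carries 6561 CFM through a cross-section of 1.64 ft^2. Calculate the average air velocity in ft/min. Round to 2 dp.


V = 6561 / 1.64 = 4000.61 ft/min

4000.61 ft/min


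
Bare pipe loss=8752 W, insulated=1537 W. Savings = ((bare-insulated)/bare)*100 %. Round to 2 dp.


Savings = ((8752-1537)/8752)*100 = 82.44 %

82.44 %


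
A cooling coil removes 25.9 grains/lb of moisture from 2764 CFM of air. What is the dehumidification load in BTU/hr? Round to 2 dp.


Q = 0.68 * 2764 * 25.9 = 48679.57 BTU/hr

48679.57 BTU/hr


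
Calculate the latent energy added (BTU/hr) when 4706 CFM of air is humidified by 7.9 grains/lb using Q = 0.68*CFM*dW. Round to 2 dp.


Q = 0.68 * 4706 * 7.9 = 25280.63 BTU/hr

25280.63 BTU/hr


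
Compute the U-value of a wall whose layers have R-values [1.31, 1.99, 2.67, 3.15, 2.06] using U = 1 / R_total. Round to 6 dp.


R_total = 1.31 + 1.99 + 2.67 + 3.15 + 2.06 = 11.18
U = 1/11.18 = 0.089445

0.089445


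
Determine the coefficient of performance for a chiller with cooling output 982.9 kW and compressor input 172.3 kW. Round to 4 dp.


COP = 982.9 / 172.3 = 5.7046

5.7046


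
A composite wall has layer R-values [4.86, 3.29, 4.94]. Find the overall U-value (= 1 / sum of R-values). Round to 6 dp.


R_total = 4.86 + 3.29 + 4.94 = 13.09
U = 1/13.09 = 0.076394

0.076394


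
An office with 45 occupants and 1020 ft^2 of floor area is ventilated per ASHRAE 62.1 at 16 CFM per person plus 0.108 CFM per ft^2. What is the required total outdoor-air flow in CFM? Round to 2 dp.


Total = 45*16 + 1020*0.108 = 830.16 CFM

830.16 CFM


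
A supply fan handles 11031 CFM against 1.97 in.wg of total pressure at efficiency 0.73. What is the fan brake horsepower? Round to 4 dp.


BHP = 11031 * 1.97 / (6356 * 0.73) = 4.6835 hp

4.6835 hp


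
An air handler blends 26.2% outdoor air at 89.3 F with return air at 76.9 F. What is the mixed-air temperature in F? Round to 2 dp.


T_mix = 76.9 + (26.2/100)*(89.3-76.9) = 80.15 F

80.15 F


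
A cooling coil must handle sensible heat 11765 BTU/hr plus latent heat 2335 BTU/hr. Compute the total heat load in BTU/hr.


Qt = 11765 + 2335 = 14100 BTU/hr

14100 BTU/hr


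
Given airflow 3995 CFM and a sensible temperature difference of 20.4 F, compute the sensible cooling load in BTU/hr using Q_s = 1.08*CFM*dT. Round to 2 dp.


Q = 1.08 * 3995 * 20.4 = 88017.84 BTU/hr

88017.84 BTU/hr


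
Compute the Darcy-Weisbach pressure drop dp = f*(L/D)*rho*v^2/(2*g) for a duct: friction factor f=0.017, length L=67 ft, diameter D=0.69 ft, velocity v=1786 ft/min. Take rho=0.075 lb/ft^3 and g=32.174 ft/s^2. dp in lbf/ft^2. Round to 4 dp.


v_fps = 1786/60 = 29.7667 ft/s
dp = 0.017*(67/0.69)*0.075*29.7667^2/(2*32.174) = 1.7048 lbf/ft^2

1.7048 lbf/ft^2


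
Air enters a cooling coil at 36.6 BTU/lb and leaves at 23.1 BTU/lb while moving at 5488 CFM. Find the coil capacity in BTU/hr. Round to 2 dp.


Q = 4.5 * 5488 * (36.6 - 23.1) = 333396.00 BTU/hr

333396.00 BTU/hr


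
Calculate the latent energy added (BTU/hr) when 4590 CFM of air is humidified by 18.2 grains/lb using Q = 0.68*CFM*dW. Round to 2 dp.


Q = 0.68 * 4590 * 18.2 = 56805.84 BTU/hr

56805.84 BTU/hr


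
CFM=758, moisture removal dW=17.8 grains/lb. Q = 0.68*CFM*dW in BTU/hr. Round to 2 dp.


Q = 0.68 * 758 * 17.8 = 9174.83 BTU/hr

9174.83 BTU/hr


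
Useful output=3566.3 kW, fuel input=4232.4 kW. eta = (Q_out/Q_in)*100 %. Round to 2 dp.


eta = (3566.3/4232.4)*100 = 84.26 %

84.26 %


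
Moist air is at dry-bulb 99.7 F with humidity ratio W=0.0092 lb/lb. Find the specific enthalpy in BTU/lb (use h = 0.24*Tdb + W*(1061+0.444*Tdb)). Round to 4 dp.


h = 0.24*99.7 + 0.0092*(1061+0.444*99.7) = 34.0965 BTU/lb

34.0965 BTU/lb


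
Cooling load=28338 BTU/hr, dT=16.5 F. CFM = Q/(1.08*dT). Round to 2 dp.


CFM = 28338 / (1.08 * 16.5) = 1590.24

1590.24 CFM


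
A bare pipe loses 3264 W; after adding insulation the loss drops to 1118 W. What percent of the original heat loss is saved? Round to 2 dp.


Savings = ((3264-1118)/3264)*100 = 65.75 %

65.75 %


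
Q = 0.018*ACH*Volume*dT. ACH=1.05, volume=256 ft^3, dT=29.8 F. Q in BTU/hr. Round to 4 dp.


Q = 0.018 * 1.05 * 256 * 29.8 = 144.1843 BTU/hr

144.1843 BTU/hr


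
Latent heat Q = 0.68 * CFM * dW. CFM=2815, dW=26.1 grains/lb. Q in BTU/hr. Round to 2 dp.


Q = 0.68 * 2815 * 26.1 = 49960.62 BTU/hr

49960.62 BTU/hr


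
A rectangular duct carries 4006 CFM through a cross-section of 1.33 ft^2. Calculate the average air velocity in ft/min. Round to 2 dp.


V = 4006 / 1.33 = 3012.03 ft/min

3012.03 ft/min


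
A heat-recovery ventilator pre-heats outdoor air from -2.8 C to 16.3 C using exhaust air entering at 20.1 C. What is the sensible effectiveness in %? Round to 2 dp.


eff = (16.3-(-2.8))/(20.1-(-2.8))*100 = 83.41 %

83.41 %


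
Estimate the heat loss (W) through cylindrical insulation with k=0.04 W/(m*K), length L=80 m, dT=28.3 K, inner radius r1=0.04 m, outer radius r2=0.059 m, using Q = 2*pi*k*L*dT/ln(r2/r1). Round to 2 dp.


Q = 2*pi*0.04*80*28.3/ln(0.059/0.04) = 1464.03 W

1464.03 W


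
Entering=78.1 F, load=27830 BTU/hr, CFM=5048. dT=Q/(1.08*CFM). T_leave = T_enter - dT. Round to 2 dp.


dT = 27830/(1.08*5048) = 5.1047
T_leave = 78.1 - 5.1047 = 73.00 F

73.00 F


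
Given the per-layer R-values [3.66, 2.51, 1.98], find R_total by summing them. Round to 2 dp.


R_total = 3.66 + 2.51 + 1.98 = 8.15

8.15


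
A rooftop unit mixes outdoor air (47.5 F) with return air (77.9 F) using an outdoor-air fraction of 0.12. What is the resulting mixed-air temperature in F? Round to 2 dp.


T_mix = 0.12*47.5 + 0.88*77.9 = 74.25 F

74.25 F


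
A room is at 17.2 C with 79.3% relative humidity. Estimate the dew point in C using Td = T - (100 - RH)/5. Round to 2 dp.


Td = 17.2 - (100-79.3)/5 = 13.06 C

13.06 C


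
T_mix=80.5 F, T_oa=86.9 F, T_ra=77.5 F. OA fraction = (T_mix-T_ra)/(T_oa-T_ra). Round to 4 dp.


frac = (80.5 - 77.5) / (86.9 - 77.5) = 0.3191

0.3191


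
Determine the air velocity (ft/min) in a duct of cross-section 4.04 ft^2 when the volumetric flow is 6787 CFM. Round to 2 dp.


V = 6787 / 4.04 = 1679.95 ft/min

1679.95 ft/min


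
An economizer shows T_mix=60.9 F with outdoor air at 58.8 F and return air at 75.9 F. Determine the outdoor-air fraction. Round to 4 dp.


frac = (60.9 - 75.9) / (58.8 - 75.9) = 0.8772

0.8772


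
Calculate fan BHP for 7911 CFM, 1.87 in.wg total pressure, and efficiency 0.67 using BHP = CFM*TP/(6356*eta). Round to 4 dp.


BHP = 7911 * 1.87 / (6356 * 0.67) = 3.4739 hp

3.4739 hp


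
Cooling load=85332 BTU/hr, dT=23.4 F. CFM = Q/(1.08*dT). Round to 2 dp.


CFM = 85332 / (1.08 * 23.4) = 3376.54

3376.54 CFM


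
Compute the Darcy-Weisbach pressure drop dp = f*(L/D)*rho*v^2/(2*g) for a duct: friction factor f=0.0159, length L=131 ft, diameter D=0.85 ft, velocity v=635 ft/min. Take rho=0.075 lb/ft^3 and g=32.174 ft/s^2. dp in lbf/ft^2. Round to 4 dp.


v_fps = 635/60 = 10.5833 ft/s
dp = 0.0159*(131/0.85)*0.075*10.5833^2/(2*32.174) = 0.3199 lbf/ft^2

0.3199 lbf/ft^2


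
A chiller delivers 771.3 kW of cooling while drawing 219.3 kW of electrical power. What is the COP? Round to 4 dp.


COP = 771.3 / 219.3 = 3.5171

3.5171


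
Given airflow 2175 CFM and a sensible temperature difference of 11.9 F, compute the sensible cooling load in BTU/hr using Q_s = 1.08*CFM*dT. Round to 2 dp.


Q = 1.08 * 2175 * 11.9 = 27953.10 BTU/hr

27953.10 BTU/hr


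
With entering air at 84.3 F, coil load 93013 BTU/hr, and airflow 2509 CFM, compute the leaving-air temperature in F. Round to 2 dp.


dT = 93013/(1.08*2509) = 34.3257
T_leave = 84.3 - 34.3257 = 49.97 F

49.97 F


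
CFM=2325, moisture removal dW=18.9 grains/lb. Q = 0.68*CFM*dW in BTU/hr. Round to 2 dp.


Q = 0.68 * 2325 * 18.9 = 29880.90 BTU/hr

29880.90 BTU/hr


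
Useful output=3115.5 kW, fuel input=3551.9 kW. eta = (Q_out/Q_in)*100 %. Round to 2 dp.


eta = (3115.5/3551.9)*100 = 87.71 %

87.71 %


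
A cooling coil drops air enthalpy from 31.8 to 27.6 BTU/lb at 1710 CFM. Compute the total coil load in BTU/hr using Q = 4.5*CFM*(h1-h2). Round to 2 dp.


Q = 4.5 * 1710 * (31.8 - 27.6) = 32319.00 BTU/hr

32319.00 BTU/hr


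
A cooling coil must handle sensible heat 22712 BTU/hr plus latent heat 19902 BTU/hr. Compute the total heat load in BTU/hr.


Qt = 22712 + 19902 = 42614 BTU/hr

42614 BTU/hr


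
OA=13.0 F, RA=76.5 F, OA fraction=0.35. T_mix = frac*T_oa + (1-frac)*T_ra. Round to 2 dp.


T_mix = 0.35*13.0 + 0.65*76.5 = 54.28 F

54.28 F


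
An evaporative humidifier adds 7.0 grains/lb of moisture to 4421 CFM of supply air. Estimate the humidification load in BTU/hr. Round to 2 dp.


Q = 0.68 * 4421 * 7.0 = 21043.96 BTU/hr

21043.96 BTU/hr


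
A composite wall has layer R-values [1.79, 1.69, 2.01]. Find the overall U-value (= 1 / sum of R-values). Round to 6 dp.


R_total = 1.79 + 1.69 + 2.01 = 5.49
U = 1/5.49 = 0.182149

0.182149


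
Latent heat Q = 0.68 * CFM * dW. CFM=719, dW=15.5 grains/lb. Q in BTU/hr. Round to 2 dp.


Q = 0.68 * 719 * 15.5 = 7578.26 BTU/hr

7578.26 BTU/hr


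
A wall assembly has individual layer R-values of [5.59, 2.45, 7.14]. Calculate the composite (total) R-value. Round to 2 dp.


R_total = 5.59 + 2.45 + 7.14 = 15.18

15.18


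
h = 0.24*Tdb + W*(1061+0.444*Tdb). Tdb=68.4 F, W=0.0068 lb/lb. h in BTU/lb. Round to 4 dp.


h = 0.24*68.4 + 0.0068*(1061+0.444*68.4) = 23.8373 BTU/lb

23.8373 BTU/lb


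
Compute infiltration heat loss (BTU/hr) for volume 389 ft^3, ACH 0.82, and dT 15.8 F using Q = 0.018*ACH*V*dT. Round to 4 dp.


Q = 0.018 * 0.82 * 389 * 15.8 = 90.7179 BTU/hr

90.7179 BTU/hr


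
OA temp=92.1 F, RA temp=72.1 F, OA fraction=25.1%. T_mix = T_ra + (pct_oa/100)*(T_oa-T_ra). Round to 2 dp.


T_mix = 72.1 + (25.1/100)*(92.1-72.1) = 77.12 F

77.12 F


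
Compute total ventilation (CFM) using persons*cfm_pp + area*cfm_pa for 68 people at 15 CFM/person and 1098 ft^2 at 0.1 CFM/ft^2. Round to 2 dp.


Total = 68*15 + 1098*0.1 = 1129.80 CFM

1129.80 CFM


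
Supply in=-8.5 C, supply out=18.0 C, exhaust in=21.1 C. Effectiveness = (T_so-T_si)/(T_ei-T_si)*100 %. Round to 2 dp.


eff = (18.0-(-8.5))/(21.1-(-8.5))*100 = 89.53 %

89.53 %


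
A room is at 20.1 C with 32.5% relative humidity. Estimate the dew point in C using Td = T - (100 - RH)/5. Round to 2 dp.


Td = 20.1 - (100-32.5)/5 = 6.60 C

6.60 C


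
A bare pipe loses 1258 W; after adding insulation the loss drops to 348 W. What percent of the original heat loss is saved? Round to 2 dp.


Savings = ((1258-348)/1258)*100 = 72.34 %

72.34 %


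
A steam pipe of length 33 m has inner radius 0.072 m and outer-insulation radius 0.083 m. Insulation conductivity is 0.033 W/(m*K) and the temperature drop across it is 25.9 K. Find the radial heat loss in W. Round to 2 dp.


Q = 2*pi*0.033*33*25.9/ln(0.083/0.072) = 1246.48 W

1246.48 W


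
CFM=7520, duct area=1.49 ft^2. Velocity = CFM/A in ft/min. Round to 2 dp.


V = 7520 / 1.49 = 5046.98 ft/min

5046.98 ft/min


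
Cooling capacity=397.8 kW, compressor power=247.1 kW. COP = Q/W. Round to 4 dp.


COP = 397.8 / 247.1 = 1.6099

1.6099


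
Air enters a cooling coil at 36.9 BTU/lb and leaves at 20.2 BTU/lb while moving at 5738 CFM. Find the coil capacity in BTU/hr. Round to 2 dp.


Q = 4.5 * 5738 * (36.9 - 20.2) = 431210.70 BTU/hr

431210.70 BTU/hr


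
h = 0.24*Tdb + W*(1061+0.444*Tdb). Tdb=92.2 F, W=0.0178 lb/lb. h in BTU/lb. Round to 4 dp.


h = 0.24*92.2 + 0.0178*(1061+0.444*92.2) = 41.7425 BTU/lb

41.7425 BTU/lb


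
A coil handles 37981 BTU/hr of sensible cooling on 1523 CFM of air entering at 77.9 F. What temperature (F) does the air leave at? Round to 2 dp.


dT = 37981/(1.08*1523) = 23.0910
T_leave = 77.9 - 23.0910 = 54.81 F

54.81 F


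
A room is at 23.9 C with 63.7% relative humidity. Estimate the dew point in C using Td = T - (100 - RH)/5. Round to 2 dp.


Td = 23.9 - (100-63.7)/5 = 16.64 C

16.64 C


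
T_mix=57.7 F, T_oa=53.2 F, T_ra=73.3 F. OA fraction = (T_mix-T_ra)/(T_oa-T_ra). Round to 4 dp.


frac = (57.7 - 73.3) / (53.2 - 73.3) = 0.7761

0.7761


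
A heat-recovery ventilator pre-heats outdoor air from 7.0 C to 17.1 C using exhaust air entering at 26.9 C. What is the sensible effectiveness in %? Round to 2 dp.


eff = (17.1-7.0)/(26.9-7.0)*100 = 50.75 %

50.75 %


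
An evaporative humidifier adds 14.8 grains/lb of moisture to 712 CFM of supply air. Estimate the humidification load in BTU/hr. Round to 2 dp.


Q = 0.68 * 712 * 14.8 = 7165.57 BTU/hr

7165.57 BTU/hr


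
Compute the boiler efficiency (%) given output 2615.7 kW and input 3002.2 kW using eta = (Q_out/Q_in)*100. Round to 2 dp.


eta = (2615.7/3002.2)*100 = 87.13 %

87.13 %


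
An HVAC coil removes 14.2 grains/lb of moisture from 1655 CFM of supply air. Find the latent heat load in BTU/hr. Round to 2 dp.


Q = 0.68 * 1655 * 14.2 = 15980.68 BTU/hr

15980.68 BTU/hr


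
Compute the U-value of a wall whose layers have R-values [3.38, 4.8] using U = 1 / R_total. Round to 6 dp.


R_total = 3.38 + 4.8 = 8.18
U = 1/8.18 = 0.122249

0.122249


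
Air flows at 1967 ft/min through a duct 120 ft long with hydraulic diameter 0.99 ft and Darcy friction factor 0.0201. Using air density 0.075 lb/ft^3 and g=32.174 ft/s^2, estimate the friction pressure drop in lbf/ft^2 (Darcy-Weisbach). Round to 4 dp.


v_fps = 1967/60 = 32.7833 ft/s
dp = 0.0201*(120/0.99)*0.075*32.7833^2/(2*32.174) = 3.0519 lbf/ft^2

3.0519 lbf/ft^2


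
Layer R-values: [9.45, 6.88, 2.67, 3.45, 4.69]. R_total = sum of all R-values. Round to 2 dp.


R_total = 9.45 + 6.88 + 2.67 + 3.45 + 4.69 = 27.14

27.14


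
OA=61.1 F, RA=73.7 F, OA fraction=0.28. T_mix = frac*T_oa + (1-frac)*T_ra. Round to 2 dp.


T_mix = 0.28*61.1 + 0.72*73.7 = 70.17 F

70.17 F


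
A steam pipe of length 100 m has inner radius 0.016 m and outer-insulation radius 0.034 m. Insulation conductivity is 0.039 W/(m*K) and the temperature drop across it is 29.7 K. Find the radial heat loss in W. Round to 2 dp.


Q = 2*pi*0.039*100*29.7/ln(0.034/0.016) = 965.52 W

965.52 W


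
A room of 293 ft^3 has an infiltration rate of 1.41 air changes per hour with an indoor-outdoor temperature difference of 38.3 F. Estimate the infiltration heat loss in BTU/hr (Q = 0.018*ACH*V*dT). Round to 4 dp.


Q = 0.018 * 1.41 * 293 * 38.3 = 284.8118 BTU/hr

284.8118 BTU/hr


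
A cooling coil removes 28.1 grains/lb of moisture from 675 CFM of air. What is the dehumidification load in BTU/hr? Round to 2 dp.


Q = 0.68 * 675 * 28.1 = 12897.90 BTU/hr

12897.90 BTU/hr


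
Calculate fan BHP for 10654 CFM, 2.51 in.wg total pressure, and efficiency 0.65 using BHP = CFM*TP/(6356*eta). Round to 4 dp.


BHP = 10654 * 2.51 / (6356 * 0.65) = 6.4728 hp

6.4728 hp


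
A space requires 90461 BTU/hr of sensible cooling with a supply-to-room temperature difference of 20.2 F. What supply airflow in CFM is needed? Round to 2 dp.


CFM = 90461 / (1.08 * 20.2) = 4146.54

4146.54 CFM


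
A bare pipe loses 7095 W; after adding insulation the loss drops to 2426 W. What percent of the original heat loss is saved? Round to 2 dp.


Savings = ((7095-2426)/7095)*100 = 65.81 %

65.81 %


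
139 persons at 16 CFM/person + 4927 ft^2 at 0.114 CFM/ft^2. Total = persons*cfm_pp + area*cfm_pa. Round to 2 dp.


Total = 139*16 + 4927*0.114 = 2785.68 CFM

2785.68 CFM


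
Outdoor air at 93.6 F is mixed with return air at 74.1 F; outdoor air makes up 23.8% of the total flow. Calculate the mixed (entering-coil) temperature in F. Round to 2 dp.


T_mix = 74.1 + (23.8/100)*(93.6-74.1) = 78.74 F

78.74 F


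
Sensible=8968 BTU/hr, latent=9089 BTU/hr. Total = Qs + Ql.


Qt = 8968 + 9089 = 18057 BTU/hr

18057 BTU/hr


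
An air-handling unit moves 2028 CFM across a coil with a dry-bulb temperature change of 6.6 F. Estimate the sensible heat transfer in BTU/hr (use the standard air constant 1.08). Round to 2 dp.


Q = 1.08 * 2028 * 6.6 = 14455.58 BTU/hr

14455.58 BTU/hr


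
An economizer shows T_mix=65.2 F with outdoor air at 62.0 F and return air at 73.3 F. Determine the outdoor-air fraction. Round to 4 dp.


frac = (65.2 - 73.3) / (62.0 - 73.3) = 0.7168

0.7168


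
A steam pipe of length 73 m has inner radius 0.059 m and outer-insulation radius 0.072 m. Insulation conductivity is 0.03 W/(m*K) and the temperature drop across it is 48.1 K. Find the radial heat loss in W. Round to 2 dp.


Q = 2*pi*0.03*73*48.1/ln(0.072/0.059) = 3323.80 W

3323.80 W


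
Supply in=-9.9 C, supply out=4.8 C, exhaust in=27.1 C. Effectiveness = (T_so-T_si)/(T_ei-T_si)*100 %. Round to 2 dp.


eff = (4.8-(-9.9))/(27.1-(-9.9))*100 = 39.73 %

39.73 %


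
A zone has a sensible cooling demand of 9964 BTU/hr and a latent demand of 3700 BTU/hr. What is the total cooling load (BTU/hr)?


Qt = 9964 + 3700 = 13664 BTU/hr

13664 BTU/hr


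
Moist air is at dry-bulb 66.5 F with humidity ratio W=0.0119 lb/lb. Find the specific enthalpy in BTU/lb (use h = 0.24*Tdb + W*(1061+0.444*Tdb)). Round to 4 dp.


h = 0.24*66.5 + 0.0119*(1061+0.444*66.5) = 28.9373 BTU/lb

28.9373 BTU/lb


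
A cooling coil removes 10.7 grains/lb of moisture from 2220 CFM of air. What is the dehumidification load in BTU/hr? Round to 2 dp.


Q = 0.68 * 2220 * 10.7 = 16152.72 BTU/hr

16152.72 BTU/hr


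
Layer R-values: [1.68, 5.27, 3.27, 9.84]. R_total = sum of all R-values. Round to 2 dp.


R_total = 1.68 + 5.27 + 3.27 + 9.84 = 20.06

20.06


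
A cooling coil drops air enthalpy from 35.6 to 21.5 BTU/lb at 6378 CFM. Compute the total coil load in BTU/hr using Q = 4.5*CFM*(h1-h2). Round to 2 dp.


Q = 4.5 * 6378 * (35.6 - 21.5) = 404684.10 BTU/hr

404684.10 BTU/hr


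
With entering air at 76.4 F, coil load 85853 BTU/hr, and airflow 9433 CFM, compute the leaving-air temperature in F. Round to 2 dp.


dT = 85853/(1.08*9433) = 8.4272
T_leave = 76.4 - 8.4272 = 67.97 F

67.97 F


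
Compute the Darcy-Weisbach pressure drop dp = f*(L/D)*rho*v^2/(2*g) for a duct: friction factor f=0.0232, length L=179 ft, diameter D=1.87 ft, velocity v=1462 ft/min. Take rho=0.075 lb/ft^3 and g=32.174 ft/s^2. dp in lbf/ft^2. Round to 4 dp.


v_fps = 1462/60 = 24.3667 ft/s
dp = 0.0232*(179/1.87)*0.075*24.3667^2/(2*32.174) = 1.5368 lbf/ft^2

1.5368 lbf/ft^2


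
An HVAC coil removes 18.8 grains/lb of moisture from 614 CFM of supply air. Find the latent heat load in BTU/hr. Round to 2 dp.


Q = 0.68 * 614 * 18.8 = 7849.38 BTU/hr

7849.38 BTU/hr


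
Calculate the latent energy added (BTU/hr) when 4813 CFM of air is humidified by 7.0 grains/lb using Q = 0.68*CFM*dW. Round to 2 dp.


Q = 0.68 * 4813 * 7.0 = 22909.88 BTU/hr

22909.88 BTU/hr


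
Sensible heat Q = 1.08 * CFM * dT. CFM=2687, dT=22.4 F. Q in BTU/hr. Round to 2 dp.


Q = 1.08 * 2687 * 22.4 = 65003.90 BTU/hr

65003.90 BTU/hr


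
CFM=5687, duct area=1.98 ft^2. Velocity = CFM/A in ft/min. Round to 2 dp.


V = 5687 / 1.98 = 2872.22 ft/min

2872.22 ft/min


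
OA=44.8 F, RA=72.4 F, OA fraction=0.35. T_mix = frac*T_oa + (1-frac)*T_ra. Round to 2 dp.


T_mix = 0.35*44.8 + 0.65*72.4 = 62.74 F

62.74 F


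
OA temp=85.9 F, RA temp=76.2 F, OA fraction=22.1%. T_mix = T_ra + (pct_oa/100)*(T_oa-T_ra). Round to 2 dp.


T_mix = 76.2 + (22.1/100)*(85.9-76.2) = 78.34 F

78.34 F


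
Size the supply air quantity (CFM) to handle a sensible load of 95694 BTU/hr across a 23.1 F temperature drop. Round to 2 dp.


CFM = 95694 / (1.08 * 23.1) = 3835.74

3835.74 CFM


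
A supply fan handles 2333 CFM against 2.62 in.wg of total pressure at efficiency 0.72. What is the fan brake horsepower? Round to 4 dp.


BHP = 2333 * 2.62 / (6356 * 0.72) = 1.3357 hp

1.3357 hp


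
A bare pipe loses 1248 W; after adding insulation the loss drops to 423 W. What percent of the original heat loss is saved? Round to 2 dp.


Savings = ((1248-423)/1248)*100 = 66.11 %

66.11 %


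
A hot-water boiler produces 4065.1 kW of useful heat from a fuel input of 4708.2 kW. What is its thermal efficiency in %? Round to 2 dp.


eta = (4065.1/4708.2)*100 = 86.34 %

86.34 %


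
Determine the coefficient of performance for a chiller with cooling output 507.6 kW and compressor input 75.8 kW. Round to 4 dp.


COP = 507.6 / 75.8 = 6.6966

6.6966


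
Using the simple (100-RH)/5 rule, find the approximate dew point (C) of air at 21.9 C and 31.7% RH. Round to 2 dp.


Td = 21.9 - (100-31.7)/5 = 8.24 C

8.24 C


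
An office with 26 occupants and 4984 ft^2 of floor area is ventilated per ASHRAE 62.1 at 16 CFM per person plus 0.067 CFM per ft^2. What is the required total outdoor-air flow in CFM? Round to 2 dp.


Total = 26*16 + 4984*0.067 = 749.93 CFM

749.93 CFM


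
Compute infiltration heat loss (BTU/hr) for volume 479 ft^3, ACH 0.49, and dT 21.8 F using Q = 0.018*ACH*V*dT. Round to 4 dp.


Q = 0.018 * 0.49 * 479 * 21.8 = 92.1002 BTU/hr

92.1002 BTU/hr


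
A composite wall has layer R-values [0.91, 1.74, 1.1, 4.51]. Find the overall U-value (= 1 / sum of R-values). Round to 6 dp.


R_total = 0.91 + 1.74 + 1.1 + 4.51 = 8.26
U = 1/8.26 = 0.121065

0.121065


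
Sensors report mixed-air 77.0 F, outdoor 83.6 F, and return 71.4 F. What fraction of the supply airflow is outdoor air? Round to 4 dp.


frac = (77.0 - 71.4) / (83.6 - 71.4) = 0.4590

0.4590


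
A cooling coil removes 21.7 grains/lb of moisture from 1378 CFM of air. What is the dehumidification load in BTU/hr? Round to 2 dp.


Q = 0.68 * 1378 * 21.7 = 20333.77 BTU/hr

20333.77 BTU/hr


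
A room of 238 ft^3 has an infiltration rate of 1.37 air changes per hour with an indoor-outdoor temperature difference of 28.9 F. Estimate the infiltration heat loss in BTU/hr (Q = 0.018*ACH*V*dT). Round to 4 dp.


Q = 0.018 * 1.37 * 238 * 28.9 = 169.6164 BTU/hr

169.6164 BTU/hr


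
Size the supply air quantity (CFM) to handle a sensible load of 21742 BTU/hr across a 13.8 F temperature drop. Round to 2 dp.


CFM = 21742 / (1.08 * 13.8) = 1458.80

1458.80 CFM


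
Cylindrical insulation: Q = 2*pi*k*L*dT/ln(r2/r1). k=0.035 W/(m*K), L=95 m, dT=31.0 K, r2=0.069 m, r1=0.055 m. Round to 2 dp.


Q = 2*pi*0.035*95*31.0/ln(0.069/0.055) = 2855.89 W

2855.89 W


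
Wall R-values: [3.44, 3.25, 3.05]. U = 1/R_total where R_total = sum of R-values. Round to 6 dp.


R_total = 3.44 + 3.25 + 3.05 = 9.74
U = 1/9.74 = 0.102669

0.102669


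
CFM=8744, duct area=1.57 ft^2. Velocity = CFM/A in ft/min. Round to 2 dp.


V = 8744 / 1.57 = 5569.43 ft/min

5569.43 ft/min


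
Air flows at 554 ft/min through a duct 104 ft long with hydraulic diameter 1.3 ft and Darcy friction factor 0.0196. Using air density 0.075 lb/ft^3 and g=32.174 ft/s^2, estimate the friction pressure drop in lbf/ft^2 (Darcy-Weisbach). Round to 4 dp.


v_fps = 554/60 = 9.2333 ft/s
dp = 0.0196*(104/1.3)*0.075*9.2333^2/(2*32.174) = 0.1558 lbf/ft^2

0.1558 lbf/ft^2


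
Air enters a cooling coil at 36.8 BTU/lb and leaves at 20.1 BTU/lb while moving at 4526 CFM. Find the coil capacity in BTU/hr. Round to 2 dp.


Q = 4.5 * 4526 * (36.8 - 20.1) = 340128.90 BTU/hr

340128.90 BTU/hr


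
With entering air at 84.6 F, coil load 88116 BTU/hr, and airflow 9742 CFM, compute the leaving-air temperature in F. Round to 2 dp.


dT = 88116/(1.08*9742) = 8.3750
T_leave = 84.6 - 8.3750 = 76.23 F

76.23 F


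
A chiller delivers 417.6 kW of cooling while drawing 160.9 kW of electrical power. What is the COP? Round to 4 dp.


COP = 417.6 / 160.9 = 2.5954

2.5954


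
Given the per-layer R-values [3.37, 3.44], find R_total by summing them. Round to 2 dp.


R_total = 3.37 + 3.44 = 6.81

6.81


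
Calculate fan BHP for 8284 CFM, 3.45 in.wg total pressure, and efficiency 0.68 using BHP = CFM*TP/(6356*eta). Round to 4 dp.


BHP = 8284 * 3.45 / (6356 * 0.68) = 6.6125 hp

6.6125 hp


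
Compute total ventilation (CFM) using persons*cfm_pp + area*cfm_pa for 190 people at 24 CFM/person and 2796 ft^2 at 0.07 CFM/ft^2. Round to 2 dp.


Total = 190*24 + 2796*0.07 = 4755.72 CFM

4755.72 CFM


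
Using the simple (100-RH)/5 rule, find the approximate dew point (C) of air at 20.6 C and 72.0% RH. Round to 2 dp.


Td = 20.6 - (100-72.0)/5 = 15.00 C

15.00 C


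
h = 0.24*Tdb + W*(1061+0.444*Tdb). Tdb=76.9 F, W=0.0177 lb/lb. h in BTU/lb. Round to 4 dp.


h = 0.24*76.9 + 0.0177*(1061+0.444*76.9) = 37.8400 BTU/lb

37.8400 BTU/lb


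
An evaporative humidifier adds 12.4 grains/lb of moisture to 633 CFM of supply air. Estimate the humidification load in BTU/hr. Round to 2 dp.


Q = 0.68 * 633 * 12.4 = 5337.46 BTU/hr

5337.46 BTU/hr


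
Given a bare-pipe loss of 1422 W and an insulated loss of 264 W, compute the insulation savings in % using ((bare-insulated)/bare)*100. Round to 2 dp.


Savings = ((1422-264)/1422)*100 = 81.43 %

81.43 %


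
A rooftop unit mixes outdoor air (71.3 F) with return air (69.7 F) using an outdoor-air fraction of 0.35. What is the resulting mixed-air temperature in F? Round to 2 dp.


T_mix = 0.35*71.3 + 0.65*69.7 = 70.26 F

70.26 F


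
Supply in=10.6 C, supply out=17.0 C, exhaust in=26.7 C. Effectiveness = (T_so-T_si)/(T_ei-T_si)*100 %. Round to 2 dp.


eff = (17.0-10.6)/(26.7-10.6)*100 = 39.75 %

39.75 %


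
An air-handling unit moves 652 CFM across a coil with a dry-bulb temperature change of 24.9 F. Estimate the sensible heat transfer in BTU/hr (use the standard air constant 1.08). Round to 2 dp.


Q = 1.08 * 652 * 24.9 = 17533.58 BTU/hr

17533.58 BTU/hr


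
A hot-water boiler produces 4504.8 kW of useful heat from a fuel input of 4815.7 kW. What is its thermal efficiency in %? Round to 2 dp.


eta = (4504.8/4815.7)*100 = 93.54 %

93.54 %


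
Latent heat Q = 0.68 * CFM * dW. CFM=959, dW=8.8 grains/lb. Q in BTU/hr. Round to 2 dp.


Q = 0.68 * 959 * 8.8 = 5738.66 BTU/hr

5738.66 BTU/hr


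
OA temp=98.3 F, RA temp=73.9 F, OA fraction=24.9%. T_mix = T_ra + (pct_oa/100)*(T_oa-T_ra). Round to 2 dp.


T_mix = 73.9 + (24.9/100)*(98.3-73.9) = 79.98 F

79.98 F


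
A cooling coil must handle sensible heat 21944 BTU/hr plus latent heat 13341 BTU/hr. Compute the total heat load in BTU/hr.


Qt = 21944 + 13341 = 35285 BTU/hr

35285 BTU/hr


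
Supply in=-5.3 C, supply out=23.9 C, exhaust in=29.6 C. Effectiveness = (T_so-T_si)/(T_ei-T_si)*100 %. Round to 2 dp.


eff = (23.9-(-5.3))/(29.6-(-5.3))*100 = 83.67 %

83.67 %


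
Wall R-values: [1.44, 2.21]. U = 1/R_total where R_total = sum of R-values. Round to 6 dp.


R_total = 1.44 + 2.21 = 3.65
U = 1/3.65 = 0.273973

0.273973


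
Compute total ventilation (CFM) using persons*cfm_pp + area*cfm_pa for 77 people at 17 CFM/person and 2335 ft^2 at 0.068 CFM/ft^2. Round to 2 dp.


Total = 77*17 + 2335*0.068 = 1467.78 CFM

1467.78 CFM


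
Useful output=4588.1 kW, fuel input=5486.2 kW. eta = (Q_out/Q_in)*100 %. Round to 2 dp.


eta = (4588.1/5486.2)*100 = 83.63 %

83.63 %


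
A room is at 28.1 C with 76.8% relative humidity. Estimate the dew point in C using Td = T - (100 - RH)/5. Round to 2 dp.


Td = 28.1 - (100-76.8)/5 = 23.46 C

23.46 C


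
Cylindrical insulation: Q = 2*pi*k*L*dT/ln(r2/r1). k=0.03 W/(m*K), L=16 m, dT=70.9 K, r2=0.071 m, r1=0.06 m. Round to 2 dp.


Q = 2*pi*0.03*16*70.9/ln(0.071/0.06) = 1270.26 W

1270.26 W


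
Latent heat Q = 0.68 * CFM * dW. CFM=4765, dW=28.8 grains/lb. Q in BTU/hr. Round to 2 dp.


Q = 0.68 * 4765 * 28.8 = 93317.76 BTU/hr

93317.76 BTU/hr


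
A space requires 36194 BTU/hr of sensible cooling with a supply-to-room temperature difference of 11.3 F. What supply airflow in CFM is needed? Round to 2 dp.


CFM = 36194 / (1.08 * 11.3) = 2965.75

2965.75 CFM


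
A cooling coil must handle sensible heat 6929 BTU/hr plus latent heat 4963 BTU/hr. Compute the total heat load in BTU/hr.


Qt = 6929 + 4963 = 11892 BTU/hr

11892 BTU/hr


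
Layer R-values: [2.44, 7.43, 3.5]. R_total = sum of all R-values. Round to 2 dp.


R_total = 2.44 + 7.43 + 3.5 = 13.37

13.37


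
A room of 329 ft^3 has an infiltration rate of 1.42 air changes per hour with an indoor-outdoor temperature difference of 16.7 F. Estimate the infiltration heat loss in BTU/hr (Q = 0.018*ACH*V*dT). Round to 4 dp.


Q = 0.018 * 1.42 * 329 * 16.7 = 140.4343 BTU/hr

140.4343 BTU/hr


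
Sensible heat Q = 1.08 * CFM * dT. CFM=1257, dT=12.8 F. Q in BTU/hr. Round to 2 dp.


Q = 1.08 * 1257 * 12.8 = 17376.77 BTU/hr

17376.77 BTU/hr


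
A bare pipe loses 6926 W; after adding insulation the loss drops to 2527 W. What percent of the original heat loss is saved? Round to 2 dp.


Savings = ((6926-2527)/6926)*100 = 63.51 %

63.51 %


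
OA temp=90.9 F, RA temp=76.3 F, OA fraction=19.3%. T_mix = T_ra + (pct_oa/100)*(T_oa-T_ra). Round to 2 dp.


T_mix = 76.3 + (19.3/100)*(90.9-76.3) = 79.12 F

79.12 F


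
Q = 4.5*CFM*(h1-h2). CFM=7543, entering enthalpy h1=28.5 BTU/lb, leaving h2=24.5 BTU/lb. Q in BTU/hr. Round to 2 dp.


Q = 4.5 * 7543 * (28.5 - 24.5) = 135774.00 BTU/hr

135774.00 BTU/hr


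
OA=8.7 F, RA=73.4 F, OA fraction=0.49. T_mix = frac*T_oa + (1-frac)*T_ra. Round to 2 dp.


T_mix = 0.49*8.7 + 0.51*73.4 = 41.70 F

41.70 F


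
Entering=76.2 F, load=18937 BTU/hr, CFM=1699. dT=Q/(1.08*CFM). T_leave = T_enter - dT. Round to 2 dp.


dT = 18937/(1.08*1699) = 10.3203
T_leave = 76.2 - 10.3203 = 65.88 F

65.88 F


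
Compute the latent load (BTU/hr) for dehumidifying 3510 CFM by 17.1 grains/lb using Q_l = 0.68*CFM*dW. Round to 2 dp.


Q = 0.68 * 3510 * 17.1 = 40814.28 BTU/hr

40814.28 BTU/hr


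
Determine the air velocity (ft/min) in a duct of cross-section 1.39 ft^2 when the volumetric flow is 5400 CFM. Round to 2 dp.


V = 5400 / 1.39 = 3884.89 ft/min

3884.89 ft/min


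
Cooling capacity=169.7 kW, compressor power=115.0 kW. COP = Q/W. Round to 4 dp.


COP = 169.7 / 115.0 = 1.4757

1.4757


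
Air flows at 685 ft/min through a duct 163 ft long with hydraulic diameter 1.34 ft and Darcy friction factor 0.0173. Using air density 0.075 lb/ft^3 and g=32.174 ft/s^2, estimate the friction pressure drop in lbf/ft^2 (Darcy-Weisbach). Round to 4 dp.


v_fps = 685/60 = 11.4167 ft/s
dp = 0.0173*(163/1.34)*0.075*11.4167^2/(2*32.174) = 0.3197 lbf/ft^2

0.3197 lbf/ft^2


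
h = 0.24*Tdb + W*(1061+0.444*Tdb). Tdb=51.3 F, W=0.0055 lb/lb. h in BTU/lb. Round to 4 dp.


h = 0.24*51.3 + 0.0055*(1061+0.444*51.3) = 18.2728 BTU/lb

18.2728 BTU/lb


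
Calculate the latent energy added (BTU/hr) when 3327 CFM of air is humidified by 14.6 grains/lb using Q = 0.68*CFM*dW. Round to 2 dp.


Q = 0.68 * 3327 * 14.6 = 33030.46 BTU/hr

33030.46 BTU/hr


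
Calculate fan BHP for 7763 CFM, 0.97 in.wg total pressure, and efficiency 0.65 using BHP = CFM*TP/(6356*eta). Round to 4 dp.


BHP = 7763 * 0.97 / (6356 * 0.65) = 1.8227 hp

1.8227 hp


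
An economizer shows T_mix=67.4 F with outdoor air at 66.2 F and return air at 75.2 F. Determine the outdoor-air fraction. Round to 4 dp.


frac = (67.4 - 75.2) / (66.2 - 75.2) = 0.8667

0.8667


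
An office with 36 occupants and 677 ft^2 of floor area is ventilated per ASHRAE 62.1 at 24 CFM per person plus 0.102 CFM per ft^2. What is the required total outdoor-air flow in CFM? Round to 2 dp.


Total = 36*24 + 677*0.102 = 933.05 CFM

933.05 CFM


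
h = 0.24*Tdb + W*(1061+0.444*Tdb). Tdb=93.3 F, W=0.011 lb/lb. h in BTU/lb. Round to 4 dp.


h = 0.24*93.3 + 0.011*(1061+0.444*93.3) = 34.5187 BTU/lb

34.5187 BTU/lb


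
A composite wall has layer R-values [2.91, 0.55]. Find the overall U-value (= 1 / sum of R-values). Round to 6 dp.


R_total = 2.91 + 0.55 = 3.46
U = 1/3.46 = 0.289017

0.289017


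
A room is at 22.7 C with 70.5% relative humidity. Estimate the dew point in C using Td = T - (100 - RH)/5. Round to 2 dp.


Td = 22.7 - (100-70.5)/5 = 16.80 C

16.80 C


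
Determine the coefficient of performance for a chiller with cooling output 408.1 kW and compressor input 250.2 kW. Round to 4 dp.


COP = 408.1 / 250.2 = 1.6311

1.6311


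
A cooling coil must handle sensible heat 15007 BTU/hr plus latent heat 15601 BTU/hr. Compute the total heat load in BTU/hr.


Qt = 15007 + 15601 = 30608 BTU/hr

30608 BTU/hr


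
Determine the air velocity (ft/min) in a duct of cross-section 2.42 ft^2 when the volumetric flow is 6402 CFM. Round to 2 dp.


V = 6402 / 2.42 = 2645.45 ft/min

2645.45 ft/min
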